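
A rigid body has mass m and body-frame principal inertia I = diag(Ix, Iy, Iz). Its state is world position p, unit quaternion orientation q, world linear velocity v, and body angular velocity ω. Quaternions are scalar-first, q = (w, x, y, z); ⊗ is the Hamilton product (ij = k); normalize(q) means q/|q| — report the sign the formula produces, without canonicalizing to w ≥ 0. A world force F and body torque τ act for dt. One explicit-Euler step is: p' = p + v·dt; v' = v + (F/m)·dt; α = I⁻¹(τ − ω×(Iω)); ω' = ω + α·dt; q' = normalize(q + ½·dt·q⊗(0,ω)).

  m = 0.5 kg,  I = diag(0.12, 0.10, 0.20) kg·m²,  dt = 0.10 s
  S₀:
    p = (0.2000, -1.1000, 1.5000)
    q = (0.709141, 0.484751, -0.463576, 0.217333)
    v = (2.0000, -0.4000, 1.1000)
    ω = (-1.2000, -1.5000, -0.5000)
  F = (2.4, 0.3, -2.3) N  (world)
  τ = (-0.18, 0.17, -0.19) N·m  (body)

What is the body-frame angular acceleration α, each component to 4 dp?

ω×(Iω) gyroscopic = (0.0750, -0.0480, -0.0360)
(τ − ω×Iω)/I = (-2.1250, 2.1800, -0.7700)

α = (-2.1250, 2.1800, -0.7700)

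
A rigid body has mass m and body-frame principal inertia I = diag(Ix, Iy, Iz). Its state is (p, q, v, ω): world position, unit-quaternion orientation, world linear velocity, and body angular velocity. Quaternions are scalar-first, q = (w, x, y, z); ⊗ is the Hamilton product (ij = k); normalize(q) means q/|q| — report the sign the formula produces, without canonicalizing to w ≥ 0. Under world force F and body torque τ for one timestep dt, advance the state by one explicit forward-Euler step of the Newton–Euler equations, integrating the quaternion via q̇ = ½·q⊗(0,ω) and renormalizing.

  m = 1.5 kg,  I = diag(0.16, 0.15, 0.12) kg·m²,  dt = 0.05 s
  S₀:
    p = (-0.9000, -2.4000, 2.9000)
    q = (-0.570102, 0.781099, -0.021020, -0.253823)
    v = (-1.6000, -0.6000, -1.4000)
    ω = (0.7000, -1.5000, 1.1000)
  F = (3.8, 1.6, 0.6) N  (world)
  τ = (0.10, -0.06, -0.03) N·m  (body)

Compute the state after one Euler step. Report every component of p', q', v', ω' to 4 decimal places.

p' = (-0.9800, -2.4300, 2.8300)
q' = (-0.5769, 0.7601, -0.0255, -0.2981)
v' = (-1.4733, -0.5467, -1.3800)
ω' = (0.7158, -1.5303, 1.0831)

linear accel F/m = (2.5333, 1.0667, 0.4000)
p' = p + v·dt = (-0.9800, -2.4300, 2.8300)
v' = v + a·dt = (-1.4733, -0.5467, -1.3800)
α = I⁻¹(τ − ω×Iω) = (0.3156, -0.6053, -0.3375)
new body rate ω' = (0.7158, -1.5303, 1.0831)
q⊗(0,ω) = (-0.2990940, -0.8029279, -0.1817320, -1.7840467)
q' = normalize(q + ½dt·q⊗(0,ω)) = (-0.5769, 0.7601, -0.0255, -0.2981)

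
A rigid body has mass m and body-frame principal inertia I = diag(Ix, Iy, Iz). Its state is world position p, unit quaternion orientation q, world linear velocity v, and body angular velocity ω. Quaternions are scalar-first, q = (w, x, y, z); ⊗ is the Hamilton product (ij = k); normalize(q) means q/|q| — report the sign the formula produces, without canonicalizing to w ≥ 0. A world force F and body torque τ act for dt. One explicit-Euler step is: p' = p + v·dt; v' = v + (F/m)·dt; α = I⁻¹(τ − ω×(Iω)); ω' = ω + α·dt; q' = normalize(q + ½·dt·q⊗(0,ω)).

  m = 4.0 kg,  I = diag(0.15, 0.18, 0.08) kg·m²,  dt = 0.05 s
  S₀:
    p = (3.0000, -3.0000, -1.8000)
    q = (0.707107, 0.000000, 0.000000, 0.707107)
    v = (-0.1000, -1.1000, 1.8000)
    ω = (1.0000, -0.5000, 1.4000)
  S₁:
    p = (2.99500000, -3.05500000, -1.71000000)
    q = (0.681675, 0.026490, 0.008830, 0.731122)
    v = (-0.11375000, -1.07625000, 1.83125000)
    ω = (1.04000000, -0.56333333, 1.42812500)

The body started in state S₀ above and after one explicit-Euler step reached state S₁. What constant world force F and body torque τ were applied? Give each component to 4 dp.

velocity change Δv = (-0.01375000, 0.02375000, 0.03125000)
m·(v₁−v₀)/dt = (-1.1000, 1.9000, 2.5000)
Δω = ω₁−ω₀ = (0.04000000, -0.06333333, 0.02812500)
gyro term ω₀×Iω₀ = (0.0700, 0.0980, -0.0150)
τ = I·(Δω/dt) + ω₀×(Iω₀) = (0.1900, -0.1300, 0.0300)

F = (-1.1000, 1.9000, 2.5000)
τ = (0.1900, -0.1300, 0.0300)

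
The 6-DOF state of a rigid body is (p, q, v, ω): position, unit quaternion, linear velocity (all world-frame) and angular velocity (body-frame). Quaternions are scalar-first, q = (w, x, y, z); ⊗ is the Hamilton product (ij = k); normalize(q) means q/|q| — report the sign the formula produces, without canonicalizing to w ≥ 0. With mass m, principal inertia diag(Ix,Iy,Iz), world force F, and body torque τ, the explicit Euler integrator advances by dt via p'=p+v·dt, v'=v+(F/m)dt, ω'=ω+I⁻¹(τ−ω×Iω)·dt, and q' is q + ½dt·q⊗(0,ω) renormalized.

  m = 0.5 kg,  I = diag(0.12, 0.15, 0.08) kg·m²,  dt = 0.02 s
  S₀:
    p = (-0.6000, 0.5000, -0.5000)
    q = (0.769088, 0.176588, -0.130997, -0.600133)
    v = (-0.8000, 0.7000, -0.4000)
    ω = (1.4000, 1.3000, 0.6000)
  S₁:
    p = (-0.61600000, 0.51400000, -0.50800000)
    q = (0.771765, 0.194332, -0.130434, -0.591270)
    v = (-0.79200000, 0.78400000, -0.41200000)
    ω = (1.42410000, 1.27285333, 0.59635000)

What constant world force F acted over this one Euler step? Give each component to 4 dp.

F = (0.2000, 2.1000, -0.3000)

velocity change Δv = (0.00800000, 0.08400000, -0.01200000)
applied force F = (0.2000, 2.1000, -0.3000)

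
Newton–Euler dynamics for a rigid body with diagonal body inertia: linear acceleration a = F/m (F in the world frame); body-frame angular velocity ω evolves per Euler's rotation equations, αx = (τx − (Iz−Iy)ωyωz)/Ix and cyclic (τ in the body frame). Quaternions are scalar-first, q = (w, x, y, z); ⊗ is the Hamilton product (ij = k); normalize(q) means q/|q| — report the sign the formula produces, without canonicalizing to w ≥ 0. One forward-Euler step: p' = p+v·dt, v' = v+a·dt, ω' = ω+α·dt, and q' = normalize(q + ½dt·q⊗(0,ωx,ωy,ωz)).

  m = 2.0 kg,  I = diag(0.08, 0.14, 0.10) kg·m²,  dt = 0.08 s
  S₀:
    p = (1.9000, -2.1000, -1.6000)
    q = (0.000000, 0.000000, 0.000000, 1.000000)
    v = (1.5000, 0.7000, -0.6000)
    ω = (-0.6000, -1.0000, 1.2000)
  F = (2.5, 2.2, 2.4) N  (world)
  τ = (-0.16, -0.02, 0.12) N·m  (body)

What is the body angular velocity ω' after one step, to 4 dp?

ω' = (-0.8080, -1.0197, 1.2672)

ω×(Iω) gyroscopic = (0.0480, 0.0144, 0.0360)
angular accel α = (-2.6000, -0.2457, 0.8400)
ω' = ω + α·dt = (-0.8080, -1.0197, 1.2672)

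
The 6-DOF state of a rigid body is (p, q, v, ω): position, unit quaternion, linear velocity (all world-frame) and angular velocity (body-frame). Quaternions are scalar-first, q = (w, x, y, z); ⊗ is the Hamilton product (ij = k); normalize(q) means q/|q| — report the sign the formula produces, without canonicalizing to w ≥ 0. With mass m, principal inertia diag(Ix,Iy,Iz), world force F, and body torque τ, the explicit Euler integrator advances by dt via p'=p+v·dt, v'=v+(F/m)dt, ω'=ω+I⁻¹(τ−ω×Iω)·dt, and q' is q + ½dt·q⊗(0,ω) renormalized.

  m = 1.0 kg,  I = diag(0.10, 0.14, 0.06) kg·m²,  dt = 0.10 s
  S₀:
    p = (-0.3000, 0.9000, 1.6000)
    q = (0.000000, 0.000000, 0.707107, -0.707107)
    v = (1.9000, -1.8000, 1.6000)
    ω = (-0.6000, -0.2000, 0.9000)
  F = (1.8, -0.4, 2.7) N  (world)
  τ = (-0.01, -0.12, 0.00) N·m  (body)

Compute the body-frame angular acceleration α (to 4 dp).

α = (-0.2440, -0.7029, -0.0800)

precession coupling ω×(Iω) = (0.0144, -0.0216, 0.0048)
α = I⁻¹(τ − ω×Iω) = (-0.2440, -0.7029, -0.0800)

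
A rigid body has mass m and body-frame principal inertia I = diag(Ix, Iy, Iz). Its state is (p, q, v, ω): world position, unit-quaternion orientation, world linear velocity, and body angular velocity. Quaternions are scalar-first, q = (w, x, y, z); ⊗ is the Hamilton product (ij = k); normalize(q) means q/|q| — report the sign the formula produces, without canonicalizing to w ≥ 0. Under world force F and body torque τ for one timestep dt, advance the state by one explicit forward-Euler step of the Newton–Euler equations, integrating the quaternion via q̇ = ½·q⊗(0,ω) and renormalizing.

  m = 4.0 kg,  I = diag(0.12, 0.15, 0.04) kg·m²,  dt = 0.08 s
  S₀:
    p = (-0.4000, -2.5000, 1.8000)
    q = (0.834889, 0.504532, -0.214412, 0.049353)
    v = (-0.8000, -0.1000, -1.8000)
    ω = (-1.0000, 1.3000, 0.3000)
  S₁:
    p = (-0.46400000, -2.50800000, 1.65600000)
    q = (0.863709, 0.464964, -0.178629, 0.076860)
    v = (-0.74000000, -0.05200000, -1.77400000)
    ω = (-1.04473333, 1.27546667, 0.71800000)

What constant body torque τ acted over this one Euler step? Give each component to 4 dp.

rate change Δω = (-0.04473333, -0.02453333, 0.41800000)
precession coupling = (-0.0429, -0.0240, -0.0390)
applied torque τ = (-0.1100, -0.0700, 0.1700)

τ = (-0.1100, -0.0700, 0.1700)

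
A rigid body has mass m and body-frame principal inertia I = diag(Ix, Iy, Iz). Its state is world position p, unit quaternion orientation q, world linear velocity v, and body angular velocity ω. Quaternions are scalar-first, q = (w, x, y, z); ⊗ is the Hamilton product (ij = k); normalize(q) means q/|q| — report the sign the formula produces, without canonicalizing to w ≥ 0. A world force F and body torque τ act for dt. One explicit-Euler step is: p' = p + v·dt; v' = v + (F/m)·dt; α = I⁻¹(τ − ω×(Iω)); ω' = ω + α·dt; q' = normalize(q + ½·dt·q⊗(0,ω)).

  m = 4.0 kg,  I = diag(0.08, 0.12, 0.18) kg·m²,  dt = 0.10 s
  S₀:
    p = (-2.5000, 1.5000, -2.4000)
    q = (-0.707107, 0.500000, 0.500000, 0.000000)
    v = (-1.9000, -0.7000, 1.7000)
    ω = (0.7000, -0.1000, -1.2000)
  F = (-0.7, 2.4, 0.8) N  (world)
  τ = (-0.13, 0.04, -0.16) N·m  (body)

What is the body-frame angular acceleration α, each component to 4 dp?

α = (-1.7150, -0.3667, -0.8733)

ω×(Iω) gyroscopic = (0.0072, 0.0840, -0.0028)
angular accel α = (-1.7150, -0.3667, -0.8733)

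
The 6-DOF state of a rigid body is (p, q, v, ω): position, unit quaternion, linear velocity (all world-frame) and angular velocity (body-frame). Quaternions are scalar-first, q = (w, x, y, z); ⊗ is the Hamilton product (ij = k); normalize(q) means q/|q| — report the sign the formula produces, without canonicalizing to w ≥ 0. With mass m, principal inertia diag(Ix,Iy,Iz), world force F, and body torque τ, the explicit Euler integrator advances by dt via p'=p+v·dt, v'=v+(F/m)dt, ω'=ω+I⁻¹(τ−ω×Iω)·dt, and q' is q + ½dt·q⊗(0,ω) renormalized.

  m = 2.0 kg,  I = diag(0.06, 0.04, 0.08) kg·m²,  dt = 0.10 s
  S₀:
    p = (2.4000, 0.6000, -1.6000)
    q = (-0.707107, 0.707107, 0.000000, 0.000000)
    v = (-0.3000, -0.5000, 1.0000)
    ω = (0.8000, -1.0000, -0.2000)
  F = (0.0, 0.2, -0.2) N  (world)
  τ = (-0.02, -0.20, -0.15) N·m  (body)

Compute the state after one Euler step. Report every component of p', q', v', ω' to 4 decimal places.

p' = (2.3700, 0.5500, -1.5000)
q' = (-0.7339, 0.6774, 0.0423, -0.0282)
v' = (-0.3000, -0.4900, 0.9900)
ω' = (0.7533, -1.5080, -0.4075)

α = I⁻¹(τ − ω×Iω) = (-0.4667, -5.0800, -2.0750)
ω + α·dt = (0.7533, -1.5080, -0.4075)
q⊗(0,ω) = (-0.5656856, -0.5656856, 0.8485284, -0.5656856)
q' = normalize(q + ½dt·q⊗(0,ω)) = (-0.7339, 0.6774, 0.0423, -0.0282)
new position p' = (2.3700, 0.5500, -1.5000)
new velocity v' = (-0.3000, -0.4900, 0.9900)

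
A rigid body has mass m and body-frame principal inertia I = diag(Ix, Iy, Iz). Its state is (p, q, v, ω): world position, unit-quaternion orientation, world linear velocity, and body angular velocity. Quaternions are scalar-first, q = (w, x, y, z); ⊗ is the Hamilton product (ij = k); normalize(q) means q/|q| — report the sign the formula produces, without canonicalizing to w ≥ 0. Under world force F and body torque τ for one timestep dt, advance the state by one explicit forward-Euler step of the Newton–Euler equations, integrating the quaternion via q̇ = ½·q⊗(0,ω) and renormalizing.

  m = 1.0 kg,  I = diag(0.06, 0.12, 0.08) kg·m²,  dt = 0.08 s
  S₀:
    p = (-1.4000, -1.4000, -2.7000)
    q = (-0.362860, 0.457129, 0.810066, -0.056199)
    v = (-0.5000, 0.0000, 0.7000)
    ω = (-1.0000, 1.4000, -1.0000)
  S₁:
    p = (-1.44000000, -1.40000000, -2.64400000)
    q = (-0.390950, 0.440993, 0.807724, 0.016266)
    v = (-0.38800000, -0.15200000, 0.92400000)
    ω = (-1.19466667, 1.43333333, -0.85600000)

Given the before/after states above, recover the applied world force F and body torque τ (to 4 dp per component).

F = (1.4000, -1.9000, 2.8000)
τ = (-0.0900, 0.0300, 0.0600)

v₁ − v₀ = (0.11200000, -0.15200000, 0.22400000)
F = m·Δv/dt = (1.4000, -1.9000, 2.8000)
rate change Δω = (-0.19466667, 0.03333333, 0.14400000)
precession coupling = (0.0560, -0.0200, -0.0840)
applied torque τ = (-0.0900, 0.0300, 0.0600)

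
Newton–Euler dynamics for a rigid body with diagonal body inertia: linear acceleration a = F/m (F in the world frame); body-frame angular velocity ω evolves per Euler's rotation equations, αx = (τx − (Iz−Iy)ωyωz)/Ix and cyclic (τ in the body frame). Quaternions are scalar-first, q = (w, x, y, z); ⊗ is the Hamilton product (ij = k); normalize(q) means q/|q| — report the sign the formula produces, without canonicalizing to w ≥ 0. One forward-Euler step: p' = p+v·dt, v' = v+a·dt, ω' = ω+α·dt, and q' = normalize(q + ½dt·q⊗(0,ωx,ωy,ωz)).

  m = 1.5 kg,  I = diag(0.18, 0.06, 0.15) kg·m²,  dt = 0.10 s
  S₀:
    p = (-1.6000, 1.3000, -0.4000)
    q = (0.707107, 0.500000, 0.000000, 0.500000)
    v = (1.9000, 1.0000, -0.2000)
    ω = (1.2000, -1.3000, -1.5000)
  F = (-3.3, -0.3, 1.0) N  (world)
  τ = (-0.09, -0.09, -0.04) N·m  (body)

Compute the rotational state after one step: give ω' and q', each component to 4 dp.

α = I⁻¹(τ − ω×Iω) = (-1.4750, -0.6000, -1.5147)
new body rate ω' = (1.0525, -1.3600, -1.6515)
Hamilton product q⊗(0,ω) = (0.1500000, 1.4985284, 0.4307609, -1.7106605)
q' = normalize(q + ½dt·q⊗(0,ω)) = (0.7098, 0.5711, 0.0214, 0.4117)

ω' = (1.0525, -1.3600, -1.6515)
q' = (0.7098, 0.5711, 0.0214, 0.4117)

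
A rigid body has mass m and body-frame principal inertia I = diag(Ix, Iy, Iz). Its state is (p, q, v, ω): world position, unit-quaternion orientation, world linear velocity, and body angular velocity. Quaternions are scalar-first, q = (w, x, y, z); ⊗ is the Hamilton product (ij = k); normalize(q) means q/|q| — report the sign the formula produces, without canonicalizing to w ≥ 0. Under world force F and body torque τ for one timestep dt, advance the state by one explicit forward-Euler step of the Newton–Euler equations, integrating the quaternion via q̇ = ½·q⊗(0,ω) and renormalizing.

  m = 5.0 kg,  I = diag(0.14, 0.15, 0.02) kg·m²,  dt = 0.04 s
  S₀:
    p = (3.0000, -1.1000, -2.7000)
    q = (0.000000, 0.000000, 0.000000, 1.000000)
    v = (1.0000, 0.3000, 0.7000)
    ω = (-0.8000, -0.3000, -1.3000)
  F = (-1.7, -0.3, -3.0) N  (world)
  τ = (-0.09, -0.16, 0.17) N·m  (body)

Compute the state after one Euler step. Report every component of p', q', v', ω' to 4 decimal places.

p' = (3.0400, -1.0880, -2.6720)
q' = (0.0260, 0.0060, -0.0160, 0.9995)
v' = (0.9864, 0.2976, 0.6760)
ω' = (-0.8112, -0.3759, -0.9648)

ω×(Iω) gyroscopic = (-0.0507, 0.1248, 0.0024)
α = I⁻¹(τ − ω×Iω) = (-0.2807, -1.8987, 8.3800)
ω + α·dt = (-0.8112, -0.3759, -0.9648)
q⊗(0,ω) = (1.3000000, 0.3000000, -0.8000000, 0.0000000)
q' = normalize(q + ½dt·q⊗(0,ω)) = (0.0260, 0.0060, -0.0160, 0.9995)
linear accel F/m = (-0.3400, -0.0600, -0.6000)
p' = p + v·dt = (3.0400, -1.0880, -2.6720)
v' = v + a·dt = (0.9864, 0.2976, 0.6760)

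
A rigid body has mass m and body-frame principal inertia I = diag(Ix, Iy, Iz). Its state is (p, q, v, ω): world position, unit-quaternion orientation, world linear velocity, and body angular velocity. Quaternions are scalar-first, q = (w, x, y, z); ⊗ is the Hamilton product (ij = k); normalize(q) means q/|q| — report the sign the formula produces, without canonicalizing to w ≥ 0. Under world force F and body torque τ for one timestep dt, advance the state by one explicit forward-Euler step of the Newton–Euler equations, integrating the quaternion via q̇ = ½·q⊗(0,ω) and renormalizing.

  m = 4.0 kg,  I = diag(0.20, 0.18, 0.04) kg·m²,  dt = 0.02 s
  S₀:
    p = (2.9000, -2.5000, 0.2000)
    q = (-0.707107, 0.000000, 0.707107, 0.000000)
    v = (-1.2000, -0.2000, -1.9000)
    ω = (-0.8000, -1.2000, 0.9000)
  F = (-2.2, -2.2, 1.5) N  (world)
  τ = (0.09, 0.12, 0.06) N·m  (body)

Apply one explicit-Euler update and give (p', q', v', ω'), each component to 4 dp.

ω×(Iω) gyroscopic = (0.1512, -0.1152, -0.0192)
α = I⁻¹(τ − ω×Iω) = (-0.3060, 1.3067, 1.9800)
ω + α·dt = (-0.8061, -1.1739, 0.9396)
q⊗(0,ω) = (0.8485284, 1.2020819, 0.8485284, -0.0707107)
q' = normalize(q + ½dt·q⊗(0,ω)) = (-0.6985, 0.0120, 0.7155, -0.0007)
a = F/m = (-0.5500, -0.5500, 0.3750)
new position p' = (2.8760, -2.5040, 0.1620)
v + (F/m)dt = (-1.2110, -0.2110, -1.8925)

p' = (2.8760, -2.5040, 0.1620)
q' = (-0.6985, 0.0120, 0.7155, -0.0007)
v' = (-1.2110, -0.2110, -1.8925)
ω' = (-0.8061, -1.1739, 0.9396)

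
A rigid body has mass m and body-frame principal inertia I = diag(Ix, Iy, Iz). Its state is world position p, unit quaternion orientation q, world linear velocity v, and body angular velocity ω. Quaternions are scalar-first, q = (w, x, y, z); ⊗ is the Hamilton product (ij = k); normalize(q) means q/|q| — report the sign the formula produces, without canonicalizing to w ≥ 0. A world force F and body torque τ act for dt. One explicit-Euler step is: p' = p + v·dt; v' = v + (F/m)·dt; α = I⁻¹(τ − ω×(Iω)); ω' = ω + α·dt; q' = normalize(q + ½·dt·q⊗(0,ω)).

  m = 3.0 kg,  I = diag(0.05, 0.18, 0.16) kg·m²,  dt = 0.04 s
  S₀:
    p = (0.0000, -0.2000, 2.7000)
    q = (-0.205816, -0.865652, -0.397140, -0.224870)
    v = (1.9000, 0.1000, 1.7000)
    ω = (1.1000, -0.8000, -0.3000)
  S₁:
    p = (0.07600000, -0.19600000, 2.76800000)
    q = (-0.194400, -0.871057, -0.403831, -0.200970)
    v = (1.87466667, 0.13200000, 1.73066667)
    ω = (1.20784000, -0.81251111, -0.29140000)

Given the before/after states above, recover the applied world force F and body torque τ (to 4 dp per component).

F = (-1.9000, 2.4000, 2.3000)
τ = (0.1300, -0.0200, -0.0800)

v₁ − v₀ = (-0.02533333, 0.03200000, 0.03066667)
m·(v₁−v₀)/dt = (-1.9000, 2.4000, 2.3000)
rate change Δω = (0.10784000, -0.01251111, 0.00860000)
ω₀×(Iω₀) = (-0.0048, 0.0363, -0.1144)
τ = I·(Δω/dt) + ω₀×(Iω₀) = (0.1300, -0.0200, -0.0800)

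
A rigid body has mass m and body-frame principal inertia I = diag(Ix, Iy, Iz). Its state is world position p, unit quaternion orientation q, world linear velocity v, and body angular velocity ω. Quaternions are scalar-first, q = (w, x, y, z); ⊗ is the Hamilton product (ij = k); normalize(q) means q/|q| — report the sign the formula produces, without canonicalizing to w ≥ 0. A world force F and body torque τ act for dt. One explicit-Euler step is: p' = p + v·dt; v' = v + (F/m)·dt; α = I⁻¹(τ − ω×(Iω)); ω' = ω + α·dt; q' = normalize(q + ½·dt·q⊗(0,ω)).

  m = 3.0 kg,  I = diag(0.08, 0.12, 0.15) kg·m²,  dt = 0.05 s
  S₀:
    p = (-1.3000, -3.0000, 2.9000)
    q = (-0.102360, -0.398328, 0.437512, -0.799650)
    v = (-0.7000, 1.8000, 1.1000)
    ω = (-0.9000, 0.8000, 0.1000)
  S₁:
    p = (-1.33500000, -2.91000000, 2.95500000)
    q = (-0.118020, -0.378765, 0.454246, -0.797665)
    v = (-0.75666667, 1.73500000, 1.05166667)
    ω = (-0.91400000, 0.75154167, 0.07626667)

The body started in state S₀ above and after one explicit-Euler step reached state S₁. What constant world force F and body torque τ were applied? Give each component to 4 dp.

rate change Δω = (-0.01400000, -0.04845833, -0.02373333)
I·α + gyro = (-0.0200, -0.1100, -0.1000)
v₁ − v₀ = (-0.05666667, -0.06500000, -0.04833333)
applied force F = (-3.4000, -3.9000, -2.9000)

F = (-3.4000, -3.9000, -2.9000)
τ = (-0.0200, -0.1100, -0.1000)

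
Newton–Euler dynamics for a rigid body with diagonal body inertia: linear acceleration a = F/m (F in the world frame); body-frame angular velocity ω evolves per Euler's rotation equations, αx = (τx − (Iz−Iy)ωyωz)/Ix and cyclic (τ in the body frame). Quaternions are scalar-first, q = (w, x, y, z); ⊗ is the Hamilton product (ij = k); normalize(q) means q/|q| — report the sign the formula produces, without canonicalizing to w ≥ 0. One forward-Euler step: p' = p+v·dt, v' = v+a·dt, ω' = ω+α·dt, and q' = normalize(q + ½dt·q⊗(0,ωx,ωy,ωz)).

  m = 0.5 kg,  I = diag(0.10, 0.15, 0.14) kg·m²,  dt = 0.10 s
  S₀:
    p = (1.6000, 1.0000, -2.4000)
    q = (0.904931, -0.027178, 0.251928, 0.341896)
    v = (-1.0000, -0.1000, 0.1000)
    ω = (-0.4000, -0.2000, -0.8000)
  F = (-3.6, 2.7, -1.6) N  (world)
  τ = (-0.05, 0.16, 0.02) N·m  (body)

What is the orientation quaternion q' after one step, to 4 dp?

q⊗(0,ω) = (0.3130312, -0.4951356, -0.3394870, -0.6177380)
updated quaternion q' = (0.9196, -0.0519, 0.2347, 0.3107)

q' = (0.9196, -0.0519, 0.2347, 0.3107)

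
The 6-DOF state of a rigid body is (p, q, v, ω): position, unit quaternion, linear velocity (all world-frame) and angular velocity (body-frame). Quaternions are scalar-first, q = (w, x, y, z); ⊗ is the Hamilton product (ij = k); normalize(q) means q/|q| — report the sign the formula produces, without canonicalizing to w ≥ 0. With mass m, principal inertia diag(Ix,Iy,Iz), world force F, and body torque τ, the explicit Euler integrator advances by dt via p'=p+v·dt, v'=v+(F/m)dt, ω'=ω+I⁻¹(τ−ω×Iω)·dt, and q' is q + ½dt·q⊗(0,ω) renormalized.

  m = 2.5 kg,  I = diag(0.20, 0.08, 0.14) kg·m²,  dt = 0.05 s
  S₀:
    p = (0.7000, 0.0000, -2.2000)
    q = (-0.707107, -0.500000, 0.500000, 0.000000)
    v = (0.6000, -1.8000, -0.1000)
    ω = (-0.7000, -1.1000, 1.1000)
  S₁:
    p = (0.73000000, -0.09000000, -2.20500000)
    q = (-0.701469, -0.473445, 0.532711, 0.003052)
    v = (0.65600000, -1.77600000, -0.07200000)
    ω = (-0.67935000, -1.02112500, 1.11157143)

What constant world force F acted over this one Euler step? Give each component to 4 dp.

Δv = v₁−v₀ = (0.05600000, 0.02400000, 0.02800000)
m·(v₁−v₀)/dt = (2.8000, 1.2000, 1.4000)

F = (2.8000, 1.2000, 1.4000)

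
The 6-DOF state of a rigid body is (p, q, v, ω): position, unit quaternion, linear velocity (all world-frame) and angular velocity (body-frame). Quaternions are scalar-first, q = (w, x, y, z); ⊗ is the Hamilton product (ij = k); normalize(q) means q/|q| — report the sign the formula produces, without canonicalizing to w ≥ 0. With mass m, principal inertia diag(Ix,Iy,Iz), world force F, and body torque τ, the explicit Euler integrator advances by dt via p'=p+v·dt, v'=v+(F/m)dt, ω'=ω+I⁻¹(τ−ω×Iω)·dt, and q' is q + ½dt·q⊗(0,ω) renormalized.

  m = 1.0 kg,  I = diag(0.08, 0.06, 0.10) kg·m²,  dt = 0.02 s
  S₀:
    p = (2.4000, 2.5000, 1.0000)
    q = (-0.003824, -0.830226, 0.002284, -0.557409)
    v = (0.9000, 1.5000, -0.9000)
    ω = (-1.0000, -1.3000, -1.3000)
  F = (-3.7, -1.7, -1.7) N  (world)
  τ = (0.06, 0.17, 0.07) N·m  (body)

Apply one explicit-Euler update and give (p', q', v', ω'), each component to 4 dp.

(τ − ω×Iω)/I = (-0.0950, 3.2667, 0.9600)
ω + α·dt = (-1.0019, -1.2347, -1.2808)
2q̇ = q⊗(0,ω) = (-1.5518885, -0.7237769, -0.5169136, 1.0865490)
q' = normalize(q + ½dt·q⊗(0,ω)) = (-0.0193, -0.8373, -0.0029, -0.5464)
a = (-3.7000, -1.7000, -1.7000)
p' = p + v·dt = (2.4180, 2.5300, 0.9820)
new velocity v' = (0.8260, 1.4660, -0.9340)

p' = (2.4180, 2.5300, 0.9820)
q' = (-0.0193, -0.8373, -0.0029, -0.5464)
v' = (0.8260, 1.4660, -0.9340)
ω' = (-1.0019, -1.2347, -1.2808)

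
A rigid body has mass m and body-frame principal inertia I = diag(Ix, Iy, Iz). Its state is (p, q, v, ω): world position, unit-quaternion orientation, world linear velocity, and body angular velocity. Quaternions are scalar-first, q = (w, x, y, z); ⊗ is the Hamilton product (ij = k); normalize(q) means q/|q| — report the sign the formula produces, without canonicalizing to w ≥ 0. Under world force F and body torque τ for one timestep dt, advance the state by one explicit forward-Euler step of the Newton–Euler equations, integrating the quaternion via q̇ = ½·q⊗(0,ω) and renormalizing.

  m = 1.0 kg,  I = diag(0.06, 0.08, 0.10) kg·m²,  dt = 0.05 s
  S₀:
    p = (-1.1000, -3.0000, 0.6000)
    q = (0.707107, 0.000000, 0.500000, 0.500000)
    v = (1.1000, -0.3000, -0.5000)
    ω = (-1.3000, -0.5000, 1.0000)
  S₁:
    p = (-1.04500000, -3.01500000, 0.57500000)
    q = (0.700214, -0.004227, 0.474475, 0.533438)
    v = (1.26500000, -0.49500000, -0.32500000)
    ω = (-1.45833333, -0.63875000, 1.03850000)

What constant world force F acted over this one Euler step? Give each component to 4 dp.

F = (3.3000, -3.9000, 3.5000)

v₁ − v₀ = (0.16500000, -0.19500000, 0.17500000)
F = m·Δv/dt = (3.3000, -3.9000, 3.5000)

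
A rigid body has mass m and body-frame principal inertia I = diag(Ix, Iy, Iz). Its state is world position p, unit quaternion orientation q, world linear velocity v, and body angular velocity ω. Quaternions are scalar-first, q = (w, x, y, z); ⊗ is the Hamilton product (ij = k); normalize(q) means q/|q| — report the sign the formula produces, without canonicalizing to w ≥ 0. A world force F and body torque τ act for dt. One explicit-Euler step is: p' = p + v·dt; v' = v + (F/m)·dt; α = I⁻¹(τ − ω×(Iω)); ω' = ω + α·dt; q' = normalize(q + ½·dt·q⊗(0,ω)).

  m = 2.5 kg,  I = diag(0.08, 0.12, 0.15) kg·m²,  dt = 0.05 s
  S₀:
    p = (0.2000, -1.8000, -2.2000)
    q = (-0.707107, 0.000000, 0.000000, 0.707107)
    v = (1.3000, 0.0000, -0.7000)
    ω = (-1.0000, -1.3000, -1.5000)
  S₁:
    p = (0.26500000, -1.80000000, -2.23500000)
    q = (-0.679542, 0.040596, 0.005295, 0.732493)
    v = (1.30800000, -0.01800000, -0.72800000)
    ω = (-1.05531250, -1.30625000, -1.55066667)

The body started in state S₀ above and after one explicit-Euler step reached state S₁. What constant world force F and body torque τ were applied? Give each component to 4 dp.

Δv = v₁−v₀ = (0.00800000, -0.01800000, -0.02800000)
F = m·Δv/dt = (0.4000, -0.9000, -1.4000)
Δω = ω₁−ω₀ = (-0.05531250, -0.00625000, -0.05066667)
τ = I·(Δω/dt) + ω₀×(Iω₀) = (-0.0300, -0.1200, -0.1000)

F = (0.4000, -0.9000, -1.4000)
τ = (-0.0300, -0.1200, -0.1000)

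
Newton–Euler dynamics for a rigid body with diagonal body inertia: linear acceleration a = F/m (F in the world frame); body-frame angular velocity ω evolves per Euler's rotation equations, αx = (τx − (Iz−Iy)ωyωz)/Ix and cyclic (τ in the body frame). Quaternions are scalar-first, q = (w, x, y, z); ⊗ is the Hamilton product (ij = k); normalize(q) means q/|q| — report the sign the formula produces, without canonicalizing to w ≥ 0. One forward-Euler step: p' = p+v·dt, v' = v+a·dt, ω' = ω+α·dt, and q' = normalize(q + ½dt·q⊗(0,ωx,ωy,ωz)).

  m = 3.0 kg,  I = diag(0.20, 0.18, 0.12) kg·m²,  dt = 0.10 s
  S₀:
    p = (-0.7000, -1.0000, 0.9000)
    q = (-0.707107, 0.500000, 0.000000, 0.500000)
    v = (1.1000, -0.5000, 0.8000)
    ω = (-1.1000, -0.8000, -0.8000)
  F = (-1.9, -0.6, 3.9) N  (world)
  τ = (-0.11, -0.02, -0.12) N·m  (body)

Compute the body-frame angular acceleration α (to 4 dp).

α = (-0.3580, -0.5022, -0.8533)

precession coupling ω×(Iω) = (-0.0384, 0.0704, -0.0176)
angular accel α = (-0.3580, -0.5022, -0.8533)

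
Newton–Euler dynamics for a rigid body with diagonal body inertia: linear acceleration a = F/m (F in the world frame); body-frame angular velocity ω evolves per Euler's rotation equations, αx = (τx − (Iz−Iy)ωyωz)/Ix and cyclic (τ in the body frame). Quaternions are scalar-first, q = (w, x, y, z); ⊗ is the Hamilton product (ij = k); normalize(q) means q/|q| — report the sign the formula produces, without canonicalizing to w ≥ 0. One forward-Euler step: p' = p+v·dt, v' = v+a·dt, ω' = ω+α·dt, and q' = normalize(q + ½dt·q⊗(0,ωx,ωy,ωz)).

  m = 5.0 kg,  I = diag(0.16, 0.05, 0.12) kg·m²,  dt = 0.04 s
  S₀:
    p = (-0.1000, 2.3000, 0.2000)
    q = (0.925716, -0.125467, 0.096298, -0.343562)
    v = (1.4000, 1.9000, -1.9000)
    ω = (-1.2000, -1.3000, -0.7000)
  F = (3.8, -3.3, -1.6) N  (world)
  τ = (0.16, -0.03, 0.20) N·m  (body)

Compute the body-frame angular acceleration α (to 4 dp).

ω×(Iω) gyroscopic = (0.0637, 0.0336, -0.1716)
angular accel α = (0.6019, -1.2720, 3.0967)

α = (0.6019, -1.2720, 3.0967)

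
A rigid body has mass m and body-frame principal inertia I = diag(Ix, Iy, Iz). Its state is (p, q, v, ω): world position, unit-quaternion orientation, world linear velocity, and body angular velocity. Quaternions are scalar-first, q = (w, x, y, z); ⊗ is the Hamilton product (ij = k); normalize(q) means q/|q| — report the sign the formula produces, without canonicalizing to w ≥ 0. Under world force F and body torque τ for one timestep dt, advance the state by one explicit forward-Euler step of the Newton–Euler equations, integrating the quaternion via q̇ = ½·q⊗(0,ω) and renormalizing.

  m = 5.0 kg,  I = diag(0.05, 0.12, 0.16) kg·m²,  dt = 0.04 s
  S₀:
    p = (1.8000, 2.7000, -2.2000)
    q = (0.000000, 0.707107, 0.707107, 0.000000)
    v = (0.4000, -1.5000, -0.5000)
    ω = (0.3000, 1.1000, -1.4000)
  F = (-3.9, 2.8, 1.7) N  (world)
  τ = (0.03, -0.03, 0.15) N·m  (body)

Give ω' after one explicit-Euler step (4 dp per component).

ω' = (0.3733, 1.0746, -1.3683)

α = I⁻¹(τ − ω×Iω) = (1.8320, -0.6350, 0.7931)
ω' = ω + α·dt = (0.3733, 1.0746, -1.3683)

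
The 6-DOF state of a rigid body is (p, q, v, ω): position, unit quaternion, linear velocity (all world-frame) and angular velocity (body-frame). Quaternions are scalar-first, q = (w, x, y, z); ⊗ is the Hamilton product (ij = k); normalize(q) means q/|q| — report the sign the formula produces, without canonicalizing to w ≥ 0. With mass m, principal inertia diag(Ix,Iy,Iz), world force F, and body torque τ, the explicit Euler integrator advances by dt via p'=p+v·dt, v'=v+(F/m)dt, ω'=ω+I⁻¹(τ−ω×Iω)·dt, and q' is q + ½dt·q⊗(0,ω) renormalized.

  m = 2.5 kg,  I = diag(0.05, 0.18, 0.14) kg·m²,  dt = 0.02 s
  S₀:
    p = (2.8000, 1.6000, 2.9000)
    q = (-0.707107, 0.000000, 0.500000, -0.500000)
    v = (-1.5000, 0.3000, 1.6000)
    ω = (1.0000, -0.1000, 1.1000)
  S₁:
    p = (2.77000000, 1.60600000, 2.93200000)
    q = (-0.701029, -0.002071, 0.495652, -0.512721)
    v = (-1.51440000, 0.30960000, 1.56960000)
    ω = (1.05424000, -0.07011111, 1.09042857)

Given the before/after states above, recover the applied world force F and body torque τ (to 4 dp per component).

Δω = ω₁−ω₀ = (0.05424000, 0.02988889, -0.00957143)
gyro term ω₀×Iω₀ = (0.0044, -0.0990, -0.0130)
I·α + gyro = (0.1400, 0.1700, -0.0800)
velocity change Δv = (-0.01440000, 0.00960000, -0.03040000)
m·(v₁−v₀)/dt = (-1.8000, 1.2000, -3.8000)

F = (-1.8000, 1.2000, -3.8000)
τ = (0.1400, 0.1700, -0.0800)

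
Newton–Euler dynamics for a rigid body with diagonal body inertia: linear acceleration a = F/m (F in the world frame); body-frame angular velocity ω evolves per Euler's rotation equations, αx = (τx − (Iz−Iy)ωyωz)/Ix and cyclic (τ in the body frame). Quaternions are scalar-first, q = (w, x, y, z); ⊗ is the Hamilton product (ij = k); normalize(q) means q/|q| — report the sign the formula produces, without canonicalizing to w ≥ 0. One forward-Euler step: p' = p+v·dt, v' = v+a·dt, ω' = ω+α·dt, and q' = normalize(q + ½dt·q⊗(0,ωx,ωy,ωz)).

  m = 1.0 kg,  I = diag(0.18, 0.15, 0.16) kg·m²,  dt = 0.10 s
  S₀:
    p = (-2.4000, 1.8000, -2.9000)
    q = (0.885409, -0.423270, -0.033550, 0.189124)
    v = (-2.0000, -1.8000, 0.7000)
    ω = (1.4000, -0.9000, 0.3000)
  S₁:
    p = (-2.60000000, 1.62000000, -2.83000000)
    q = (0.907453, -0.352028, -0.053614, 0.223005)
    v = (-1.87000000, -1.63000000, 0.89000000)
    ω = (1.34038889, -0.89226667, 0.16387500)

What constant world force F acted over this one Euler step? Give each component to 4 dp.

Δv = v₁−v₀ = (0.13000000, 0.17000000, 0.19000000)
m·(v₁−v₀)/dt = (1.3000, 1.7000, 1.9000)

F = (1.3000, 1.7000, 1.9000)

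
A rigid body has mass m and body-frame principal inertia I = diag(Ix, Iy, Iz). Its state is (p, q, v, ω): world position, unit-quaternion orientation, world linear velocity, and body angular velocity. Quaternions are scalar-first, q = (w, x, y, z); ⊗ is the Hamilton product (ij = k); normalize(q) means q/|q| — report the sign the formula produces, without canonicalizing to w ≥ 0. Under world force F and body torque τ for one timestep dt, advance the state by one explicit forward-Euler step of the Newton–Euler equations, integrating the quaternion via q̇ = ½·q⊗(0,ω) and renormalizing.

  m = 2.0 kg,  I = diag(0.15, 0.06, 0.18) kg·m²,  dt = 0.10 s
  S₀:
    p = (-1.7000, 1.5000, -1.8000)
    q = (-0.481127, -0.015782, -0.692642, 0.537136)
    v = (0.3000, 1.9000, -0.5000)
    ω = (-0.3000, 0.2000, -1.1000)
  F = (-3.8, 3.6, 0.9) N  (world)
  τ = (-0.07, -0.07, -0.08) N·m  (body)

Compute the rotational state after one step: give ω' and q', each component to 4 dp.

ω' = (-0.3291, 0.0998, -1.1474)
q' = (-0.4442, 0.0241, -0.7052, 0.5521)

gyro term ω×Iω = (-0.0264, -0.0099, 0.0054)
α = I⁻¹(τ − ω×Iω) = (-0.2907, -1.0017, -0.4744)
new body rate ω' = (-0.3291, 0.0998, -1.1474)
2q̇ = q⊗(0,ω) = (0.7246434, 0.7988171, -0.2747264, 0.3182907)
q' = normalize(q + ½dt·q⊗(0,ω)) = (-0.4442, 0.0241, -0.7052, 0.5521)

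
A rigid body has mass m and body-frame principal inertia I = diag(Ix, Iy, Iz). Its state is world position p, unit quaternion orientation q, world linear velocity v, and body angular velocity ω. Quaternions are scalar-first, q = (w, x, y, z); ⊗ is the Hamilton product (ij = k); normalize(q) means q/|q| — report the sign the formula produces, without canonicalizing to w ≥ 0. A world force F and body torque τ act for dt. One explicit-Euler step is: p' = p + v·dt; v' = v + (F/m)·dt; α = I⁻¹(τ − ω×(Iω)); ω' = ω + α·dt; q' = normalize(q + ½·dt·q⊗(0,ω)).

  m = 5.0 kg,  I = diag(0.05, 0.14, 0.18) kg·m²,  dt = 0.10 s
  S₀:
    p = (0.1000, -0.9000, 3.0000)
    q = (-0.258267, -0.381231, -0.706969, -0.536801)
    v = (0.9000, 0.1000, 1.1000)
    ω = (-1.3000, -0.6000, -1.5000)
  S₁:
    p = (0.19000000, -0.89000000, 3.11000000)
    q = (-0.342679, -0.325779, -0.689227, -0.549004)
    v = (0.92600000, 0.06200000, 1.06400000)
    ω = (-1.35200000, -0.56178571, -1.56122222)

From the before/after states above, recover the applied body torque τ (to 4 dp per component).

τ = (0.0100, -0.2000, -0.0400)

rate change Δω = (-0.05200000, 0.03821429, -0.06122222)
applied torque τ = (0.0100, -0.2000, -0.0400)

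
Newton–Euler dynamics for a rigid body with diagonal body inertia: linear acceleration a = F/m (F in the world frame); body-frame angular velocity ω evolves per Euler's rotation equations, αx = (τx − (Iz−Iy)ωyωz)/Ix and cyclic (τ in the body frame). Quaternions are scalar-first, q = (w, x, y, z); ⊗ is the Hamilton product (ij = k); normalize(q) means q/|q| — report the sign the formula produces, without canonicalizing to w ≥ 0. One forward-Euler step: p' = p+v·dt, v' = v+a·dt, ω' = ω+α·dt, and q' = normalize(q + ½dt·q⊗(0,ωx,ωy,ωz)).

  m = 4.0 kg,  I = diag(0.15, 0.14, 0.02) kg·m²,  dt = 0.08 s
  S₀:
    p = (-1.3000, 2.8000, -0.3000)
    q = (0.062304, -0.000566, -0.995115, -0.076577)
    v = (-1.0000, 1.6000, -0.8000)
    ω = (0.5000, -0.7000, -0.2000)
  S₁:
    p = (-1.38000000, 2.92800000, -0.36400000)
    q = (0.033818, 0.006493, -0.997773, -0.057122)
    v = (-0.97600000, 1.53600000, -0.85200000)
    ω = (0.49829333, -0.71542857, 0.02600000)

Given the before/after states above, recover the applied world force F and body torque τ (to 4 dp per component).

F = (1.2000, -3.2000, -2.6000)
τ = (-0.0200, -0.0400, 0.0600)

ω₁ − ω₀ = (-0.00170667, -0.01542857, 0.22600000)
gyro term ω₀×Iω₀ = (-0.0168, -0.0130, 0.0035)
applied torque τ = (-0.0200, -0.0400, 0.0600)
Δv = v₁−v₀ = (0.02400000, -0.06400000, -0.05200000)
F = m·Δv/dt = (1.2000, -3.2000, -2.6000)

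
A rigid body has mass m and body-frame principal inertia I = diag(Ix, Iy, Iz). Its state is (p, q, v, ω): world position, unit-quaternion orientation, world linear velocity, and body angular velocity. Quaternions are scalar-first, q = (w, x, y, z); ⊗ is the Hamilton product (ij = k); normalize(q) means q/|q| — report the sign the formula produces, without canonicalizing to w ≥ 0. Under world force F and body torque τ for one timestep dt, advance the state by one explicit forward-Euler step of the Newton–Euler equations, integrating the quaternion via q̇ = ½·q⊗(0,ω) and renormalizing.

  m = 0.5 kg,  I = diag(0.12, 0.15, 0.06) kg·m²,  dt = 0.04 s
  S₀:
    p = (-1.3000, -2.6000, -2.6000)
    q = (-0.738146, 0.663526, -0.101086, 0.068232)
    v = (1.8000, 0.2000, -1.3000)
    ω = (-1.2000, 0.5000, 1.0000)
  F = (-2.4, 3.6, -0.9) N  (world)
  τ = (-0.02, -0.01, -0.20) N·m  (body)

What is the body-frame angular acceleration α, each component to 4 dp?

α = (0.2083, 0.4133, -3.0333)

precession coupling ω×(Iω) = (-0.0450, -0.0720, -0.0180)
(τ − ω×Iω)/I = (0.2083, 0.4133, -3.0333)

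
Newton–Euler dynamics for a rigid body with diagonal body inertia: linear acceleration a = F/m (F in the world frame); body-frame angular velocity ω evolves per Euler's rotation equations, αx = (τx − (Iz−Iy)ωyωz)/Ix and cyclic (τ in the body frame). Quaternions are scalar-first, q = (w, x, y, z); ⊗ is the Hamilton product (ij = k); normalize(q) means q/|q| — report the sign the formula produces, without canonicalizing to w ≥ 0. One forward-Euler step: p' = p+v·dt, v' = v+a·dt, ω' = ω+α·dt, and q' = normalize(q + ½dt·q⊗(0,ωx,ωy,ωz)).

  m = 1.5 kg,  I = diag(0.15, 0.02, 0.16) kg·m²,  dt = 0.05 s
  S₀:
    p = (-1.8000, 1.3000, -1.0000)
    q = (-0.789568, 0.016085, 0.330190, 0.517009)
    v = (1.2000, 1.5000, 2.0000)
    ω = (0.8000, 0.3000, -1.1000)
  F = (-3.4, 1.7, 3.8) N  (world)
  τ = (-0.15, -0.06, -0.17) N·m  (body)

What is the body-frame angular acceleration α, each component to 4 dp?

ω×(Iω) gyroscopic = (-0.0462, 0.0088, -0.0312)
(τ − ω×Iω)/I = (-0.6920, -3.4400, -0.8675)

α = (-0.6920, -3.4400, -0.8675)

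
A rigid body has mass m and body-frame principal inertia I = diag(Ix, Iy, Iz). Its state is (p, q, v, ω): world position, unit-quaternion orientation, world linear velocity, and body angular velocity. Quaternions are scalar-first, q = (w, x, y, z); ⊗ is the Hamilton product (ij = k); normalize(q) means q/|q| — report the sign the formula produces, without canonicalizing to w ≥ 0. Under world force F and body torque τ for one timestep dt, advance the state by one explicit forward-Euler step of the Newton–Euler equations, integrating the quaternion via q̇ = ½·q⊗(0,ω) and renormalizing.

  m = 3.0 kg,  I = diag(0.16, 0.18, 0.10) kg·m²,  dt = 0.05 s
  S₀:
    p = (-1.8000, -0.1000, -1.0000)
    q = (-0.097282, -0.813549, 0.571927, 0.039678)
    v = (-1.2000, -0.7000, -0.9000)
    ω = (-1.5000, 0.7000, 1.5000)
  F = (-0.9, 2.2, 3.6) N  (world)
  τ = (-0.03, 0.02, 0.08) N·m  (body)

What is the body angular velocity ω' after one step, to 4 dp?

ω' = (-1.4831, 0.7431, 1.5505)

angular accel α = (0.3375, 0.8611, 1.0100)
ω' = ω + α·dt = (-1.4831, 0.7431, 1.5505)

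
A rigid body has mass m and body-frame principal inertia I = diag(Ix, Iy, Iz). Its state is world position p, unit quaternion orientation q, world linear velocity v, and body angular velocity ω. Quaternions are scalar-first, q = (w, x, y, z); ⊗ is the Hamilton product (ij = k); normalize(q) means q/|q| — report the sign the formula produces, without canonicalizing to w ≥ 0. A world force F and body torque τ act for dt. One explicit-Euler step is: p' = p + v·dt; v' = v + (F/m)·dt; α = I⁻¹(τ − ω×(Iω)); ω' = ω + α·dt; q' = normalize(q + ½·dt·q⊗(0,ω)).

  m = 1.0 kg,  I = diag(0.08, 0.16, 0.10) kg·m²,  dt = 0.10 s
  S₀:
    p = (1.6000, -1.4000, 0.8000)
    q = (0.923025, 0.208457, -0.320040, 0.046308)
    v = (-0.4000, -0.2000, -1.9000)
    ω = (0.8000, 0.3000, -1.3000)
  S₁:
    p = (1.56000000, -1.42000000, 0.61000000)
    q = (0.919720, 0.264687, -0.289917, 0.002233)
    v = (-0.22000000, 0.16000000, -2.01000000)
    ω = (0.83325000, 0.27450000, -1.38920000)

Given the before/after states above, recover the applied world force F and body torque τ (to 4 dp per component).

v₁ − v₀ = (0.18000000, 0.36000000, -0.11000000)
m·(v₁−v₀)/dt = (1.8000, 3.6000, -1.1000)
rate change Δω = (0.03325000, -0.02550000, -0.08920000)
ω₀×(Iω₀) = (0.0234, 0.0208, 0.0192)
applied torque τ = (0.0500, -0.0200, -0.0700)

F = (1.8000, 3.6000, -1.1000)
τ = (0.0500, -0.0200, -0.0700)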